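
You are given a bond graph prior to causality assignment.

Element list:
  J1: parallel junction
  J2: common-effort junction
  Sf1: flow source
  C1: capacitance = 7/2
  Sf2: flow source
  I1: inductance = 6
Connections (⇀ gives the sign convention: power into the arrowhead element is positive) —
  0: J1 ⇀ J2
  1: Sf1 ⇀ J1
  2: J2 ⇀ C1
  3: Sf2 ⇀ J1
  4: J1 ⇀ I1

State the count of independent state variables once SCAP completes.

2  (C1, I1 all integral)

#1 |Sf1  (Sf1: flow source, stroke at near end)
#3 |Sf2  (source Sf2 imposes f)
#2 |J2  (prefer integral on C1)
#0 |J1  (0-jn J2 has e-setter on 2)
#4 |I1  (J1 effort already set via bond 0)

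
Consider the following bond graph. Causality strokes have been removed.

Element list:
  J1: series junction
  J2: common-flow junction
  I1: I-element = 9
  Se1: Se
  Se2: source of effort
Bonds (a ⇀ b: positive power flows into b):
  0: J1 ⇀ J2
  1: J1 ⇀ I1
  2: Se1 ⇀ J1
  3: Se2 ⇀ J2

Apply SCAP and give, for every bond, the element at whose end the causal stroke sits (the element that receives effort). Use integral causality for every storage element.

β2 →J1  (source Se1 imposes e)
β3 →J2  (source Se2 imposes e)
β0 →J1  (J2 needs exactly one f-in)
β1 →I1  (J1: last free bond brings flow in)

bond 0 stroke at J1
bond 1 stroke at I1
bond 2 stroke at J1
bond 3 stroke at J2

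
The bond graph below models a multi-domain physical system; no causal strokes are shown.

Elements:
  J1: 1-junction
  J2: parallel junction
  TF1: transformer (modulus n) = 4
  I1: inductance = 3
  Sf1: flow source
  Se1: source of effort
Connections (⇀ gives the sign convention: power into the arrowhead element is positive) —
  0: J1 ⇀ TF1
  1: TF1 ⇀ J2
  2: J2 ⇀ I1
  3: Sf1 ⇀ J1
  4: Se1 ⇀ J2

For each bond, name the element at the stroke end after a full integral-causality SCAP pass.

#0 →J1
#1 →TF1
#2 →I1
#3 →Sf1
#4 →J2

bond 3 stroke→Sf1  (Sf1: flow source, stroke at near end)
bond 4 stroke→J2  (Se1: effort source, stroke at far end)
bond 0 stroke→J1  (1-jn J1 has f-setter on 3)
bond 1 stroke→TF1  (common-e at J2 fixed by 4)
bond 2 stroke→I1  (0-jn J2 has e-setter on 4)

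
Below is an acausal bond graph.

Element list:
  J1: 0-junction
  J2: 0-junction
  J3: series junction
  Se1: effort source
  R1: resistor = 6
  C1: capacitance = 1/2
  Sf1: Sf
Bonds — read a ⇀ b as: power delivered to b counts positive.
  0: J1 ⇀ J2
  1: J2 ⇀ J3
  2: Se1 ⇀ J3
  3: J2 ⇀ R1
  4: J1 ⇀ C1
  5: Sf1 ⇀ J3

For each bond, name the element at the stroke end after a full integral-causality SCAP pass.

β0 stroke→J2
β1 stroke→J3
β2 stroke→J3
β3 stroke→R1
β4 stroke→J1
β5 stroke→Sf1

#2 |J3  (source Se1 imposes e)
#5 |Sf1  (Sf1 fixes flow; stroke at Sf1)
#1 |J3  (common-f at J3 fixed by 5)
#4 |J1  (C1 integral (e out))
#0 |J2  (common-e at J1 fixed by 4)
#3 |R1  (common-e at J2 fixed by 0)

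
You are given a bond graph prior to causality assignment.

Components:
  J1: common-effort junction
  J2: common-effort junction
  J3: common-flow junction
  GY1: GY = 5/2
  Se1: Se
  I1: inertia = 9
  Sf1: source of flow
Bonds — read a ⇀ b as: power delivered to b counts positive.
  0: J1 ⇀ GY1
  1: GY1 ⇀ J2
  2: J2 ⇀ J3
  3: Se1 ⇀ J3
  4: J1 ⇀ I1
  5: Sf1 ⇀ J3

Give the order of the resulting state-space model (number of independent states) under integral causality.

b3 stroke→J3  (Se1 (Se) sets effort on bond)
b5 stroke→Sf1  (source Sf1 imposes f)
b2 stroke→J3  (1-jn J3 has f-setter on 5)
b1 stroke→J2  (only one effort-in slot at J2)
b0 stroke→J1  (GY1 both-in/both-out from 1)
b4 stroke→I1  (0-jn J1 has e-setter on 0)

1  (I1 all integral)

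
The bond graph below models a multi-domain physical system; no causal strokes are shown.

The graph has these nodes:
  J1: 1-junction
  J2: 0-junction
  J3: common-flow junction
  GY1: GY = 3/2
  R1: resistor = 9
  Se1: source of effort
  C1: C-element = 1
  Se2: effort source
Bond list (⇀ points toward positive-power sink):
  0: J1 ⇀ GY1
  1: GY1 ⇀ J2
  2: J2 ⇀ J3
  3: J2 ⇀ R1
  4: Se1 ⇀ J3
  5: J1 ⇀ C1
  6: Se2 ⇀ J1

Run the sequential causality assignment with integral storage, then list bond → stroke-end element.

β4 stroke→J3  (Se1: effort source, stroke at far end)
β6 stroke→J1  (Se2: effort source, stroke at far end)
β2 stroke→J2  (only one flow-in slot at J3)
β1 stroke→GY1  (J2 effort already set via bond 2)
β3 stroke→R1  (J2 effort already set via bond 2)
β0 stroke→GY1  (GY1: gyrator matches bond 1)
β5 stroke→J1  (J1 flow already set via bond 0)

bond 0 stroke at GY1
bond 1 stroke at GY1
bond 2 stroke at J2
bond 3 stroke at R1
bond 4 stroke at J3
bond 5 stroke at J1
bond 6 stroke at J1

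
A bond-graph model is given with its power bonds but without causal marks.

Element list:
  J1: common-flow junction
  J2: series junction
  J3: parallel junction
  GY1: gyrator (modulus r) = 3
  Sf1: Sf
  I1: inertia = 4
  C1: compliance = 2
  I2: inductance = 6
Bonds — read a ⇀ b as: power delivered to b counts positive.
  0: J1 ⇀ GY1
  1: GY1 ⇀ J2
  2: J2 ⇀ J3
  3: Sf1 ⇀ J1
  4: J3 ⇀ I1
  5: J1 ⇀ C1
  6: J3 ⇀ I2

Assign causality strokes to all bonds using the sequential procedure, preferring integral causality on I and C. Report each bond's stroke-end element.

#0 stroke→J1
#1 stroke→J2
#2 stroke→J3
#3 stroke→Sf1
#4 stroke→I1
#5 stroke→J1
#6 stroke→I2

#3 stroke at Sf1  (Sf1 fixes flow; stroke at Sf1)
#0 stroke at J1  (1-jn J1 has f-setter on 3)
#5 stroke at J1  (common-f at J1 fixed by 3)
#1 stroke at J2  (GY1 both-in/both-out from 0)
#2 stroke at J3  (only one flow-in slot at J2)
#4 stroke at I1  (J3 effort already set via bond 2)
#6 stroke at I2  (common-e at J3 fixed by 2)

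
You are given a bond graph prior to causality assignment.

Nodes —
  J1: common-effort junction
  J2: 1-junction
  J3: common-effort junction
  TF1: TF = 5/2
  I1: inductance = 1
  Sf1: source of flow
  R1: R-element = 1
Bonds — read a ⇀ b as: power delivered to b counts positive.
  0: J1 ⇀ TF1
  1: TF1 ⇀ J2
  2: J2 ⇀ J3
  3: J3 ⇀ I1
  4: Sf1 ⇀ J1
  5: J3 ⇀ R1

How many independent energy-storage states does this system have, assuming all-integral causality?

1  (I1 all integral)

b4 |Sf1  (source Sf1 imposes f)
b0 |J1  (J1: last free bond brings effort in)
b1 |TF1  (TF1: transformer flips bond 0)
b2 |J2  (1-jn J2 has f-setter on 1)
b3 |I1  (I1: I, integral causality)
b5 |J3  (J3: last free bond brings effort in)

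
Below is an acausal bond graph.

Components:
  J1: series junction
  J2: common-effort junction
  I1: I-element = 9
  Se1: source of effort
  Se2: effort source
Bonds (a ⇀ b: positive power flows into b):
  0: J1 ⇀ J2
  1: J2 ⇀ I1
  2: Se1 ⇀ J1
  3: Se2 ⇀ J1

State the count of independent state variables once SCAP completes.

1  (I1 all integral)

#2 |J1  (source Se1 imposes e)
#3 |J1  (source Se2 imposes e)
#0 |J2  (closing 1-jn rule on J1)
#1 |I1  (0-jn J2 has e-setter on 0)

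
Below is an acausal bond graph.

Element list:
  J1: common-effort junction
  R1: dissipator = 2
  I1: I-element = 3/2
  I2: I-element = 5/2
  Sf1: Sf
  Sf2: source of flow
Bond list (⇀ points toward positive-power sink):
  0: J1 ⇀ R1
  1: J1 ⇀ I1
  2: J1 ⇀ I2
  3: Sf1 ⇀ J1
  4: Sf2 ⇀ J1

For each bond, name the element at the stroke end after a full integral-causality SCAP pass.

#0 stroke→J1
#1 stroke→I1
#2 stroke→I2
#3 stroke→Sf1
#4 stroke→Sf2

b3 →Sf1  (source Sf1 imposes f)
b4 →Sf2  (Sf2: flow source, stroke at near end)
b1 →I1  (I1 integral (f out))
b2 →I2  (prefer integral on I2)
b0 →J1  (J1: last free bond brings effort in)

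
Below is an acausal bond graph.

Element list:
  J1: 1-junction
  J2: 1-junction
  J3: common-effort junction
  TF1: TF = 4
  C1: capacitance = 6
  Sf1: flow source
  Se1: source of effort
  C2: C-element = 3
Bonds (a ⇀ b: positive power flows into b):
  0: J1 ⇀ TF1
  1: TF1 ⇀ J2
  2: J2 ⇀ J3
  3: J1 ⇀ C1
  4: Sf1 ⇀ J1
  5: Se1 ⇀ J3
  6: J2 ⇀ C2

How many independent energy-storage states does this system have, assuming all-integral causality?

2  (C1, C2 all integral)

β4 →Sf1  (Sf1 (Sf) sets flow on bond)
β5 →J3  (Se1 fixes effort; stroke away)
β0 →J1  (1-jn J1 has f-setter on 4)
β3 →J1  (J1: bond 4 brought flow, rest push out)
β2 →J2  (common-e at J3 fixed by 5)
β1 →TF1  (TF TF1: opposite of bond 0)
β6 →J2  (J2 flow already set via bond 1)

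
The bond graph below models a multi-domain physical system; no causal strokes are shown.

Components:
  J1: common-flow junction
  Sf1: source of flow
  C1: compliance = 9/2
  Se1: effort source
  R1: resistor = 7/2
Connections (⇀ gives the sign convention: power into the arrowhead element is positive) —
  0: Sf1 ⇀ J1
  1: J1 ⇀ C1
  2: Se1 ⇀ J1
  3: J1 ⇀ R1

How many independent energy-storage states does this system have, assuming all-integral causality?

1  (C1 all integral)

b0 stroke→Sf1  (Sf1 fixes flow; stroke at Sf1)
b2 stroke→J1  (Se1 fixes effort; stroke away)
b1 stroke→J1  (J1 flow already set via bond 0)
b3 stroke→J1  (common-f at J1 fixed by 0)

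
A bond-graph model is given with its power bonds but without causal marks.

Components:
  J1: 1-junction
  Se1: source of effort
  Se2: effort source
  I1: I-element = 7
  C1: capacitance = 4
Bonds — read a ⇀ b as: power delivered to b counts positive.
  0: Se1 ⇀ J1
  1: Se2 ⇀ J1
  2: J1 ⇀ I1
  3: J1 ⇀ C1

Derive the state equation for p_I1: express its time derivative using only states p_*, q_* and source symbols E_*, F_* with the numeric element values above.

β0 stroke at J1  (Se1 (Se) sets effort on bond)
β1 stroke at J1  (Se2 (Se) sets effort on bond)
β2 stroke at I1  (I1 integral (f out))
β3 stroke at J1  (J1: bond 2 brought flow, rest push out)

dp_I1/dt = E_Se1 + E_Se2 - q_C1/4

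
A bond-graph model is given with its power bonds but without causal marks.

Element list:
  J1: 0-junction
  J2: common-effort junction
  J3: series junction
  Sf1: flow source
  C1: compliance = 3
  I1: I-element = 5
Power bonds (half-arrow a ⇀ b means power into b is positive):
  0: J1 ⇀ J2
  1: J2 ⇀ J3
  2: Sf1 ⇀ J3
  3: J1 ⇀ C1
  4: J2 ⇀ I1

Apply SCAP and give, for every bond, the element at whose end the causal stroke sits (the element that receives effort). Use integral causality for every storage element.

#2 →Sf1  (Sf1 (Sf) sets flow on bond)
#1 →J3  (1-jn J3 has f-setter on 2)
#3 →J1  (prefer integral on C1)
#0 →J2  (common-e at J1 fixed by 3)
#4 →I1  (J2 effort already set via bond 0)

b0 stroke at J2
b1 stroke at J3
b2 stroke at Sf1
b3 stroke at J1
b4 stroke at I1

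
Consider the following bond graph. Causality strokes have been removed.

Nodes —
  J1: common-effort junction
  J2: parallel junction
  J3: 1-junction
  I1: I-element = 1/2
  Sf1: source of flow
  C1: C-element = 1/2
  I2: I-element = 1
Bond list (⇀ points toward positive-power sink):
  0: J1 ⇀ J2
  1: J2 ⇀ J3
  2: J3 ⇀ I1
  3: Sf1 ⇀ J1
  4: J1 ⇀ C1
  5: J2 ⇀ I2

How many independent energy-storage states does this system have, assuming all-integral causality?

bond 3 stroke→Sf1  (Sf1 fixes flow; stroke at Sf1)
bond 2 stroke→I1  (prefer integral on I1)
bond 1 stroke→J3  (J3: bond 2 brought flow, rest push out)
bond 4 stroke→J1  (C1 outputs effort q/C1)
bond 0 stroke→J2  (common-e at J1 fixed by 4)
bond 5 stroke→I2  (0-jn J2 has e-setter on 0)

3  (C1, I1, I2 all integral)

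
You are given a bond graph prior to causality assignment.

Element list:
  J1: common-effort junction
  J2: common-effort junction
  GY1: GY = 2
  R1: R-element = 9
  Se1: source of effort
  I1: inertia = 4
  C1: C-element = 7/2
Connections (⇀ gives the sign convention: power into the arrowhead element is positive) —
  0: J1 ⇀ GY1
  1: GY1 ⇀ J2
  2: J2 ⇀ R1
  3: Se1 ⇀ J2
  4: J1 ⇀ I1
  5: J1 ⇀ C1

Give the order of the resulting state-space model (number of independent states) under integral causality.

2  (C1, I1 all integral)

#3 →J2  (source Se1 imposes e)
#1 →GY1  (J2: bond 3 brought effort, rest push out)
#2 →R1  (0-jn J2 has e-setter on 3)
#0 →GY1  (GY1: gyrator matches bond 1)
#4 →I1  (I1: I, integral causality)
#5 →J1  (closing 0-jn rule on J1)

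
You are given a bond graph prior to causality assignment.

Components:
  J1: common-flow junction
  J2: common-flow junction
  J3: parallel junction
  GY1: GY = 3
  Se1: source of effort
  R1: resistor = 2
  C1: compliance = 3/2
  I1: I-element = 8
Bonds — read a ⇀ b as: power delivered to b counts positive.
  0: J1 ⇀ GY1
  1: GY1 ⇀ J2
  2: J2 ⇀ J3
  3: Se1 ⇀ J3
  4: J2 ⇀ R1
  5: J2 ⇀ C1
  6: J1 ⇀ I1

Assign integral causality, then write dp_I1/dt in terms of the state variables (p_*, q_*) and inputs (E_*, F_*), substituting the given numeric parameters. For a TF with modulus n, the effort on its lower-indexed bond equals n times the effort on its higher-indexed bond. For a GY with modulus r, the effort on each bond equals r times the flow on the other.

dp_I1/dt = 3*E_Se1/2 - 9*p_I1/16 + q_C1

b3 stroke at J3  (Se1 (Se) sets effort on bond)
b2 stroke at J2  (J3: bond 3 brought effort, rest push out)
b5 stroke at J2  (C1 outputs effort q/C1)
b6 stroke at I1  (I1: I, integral causality)
b0 stroke at J1  (J1: bond 6 brought flow, rest push out)
b1 stroke at J2  (through GY1, causality inverts; strokes same side of GY1)
b4 stroke at R1  (J2 needs exactly one f-in)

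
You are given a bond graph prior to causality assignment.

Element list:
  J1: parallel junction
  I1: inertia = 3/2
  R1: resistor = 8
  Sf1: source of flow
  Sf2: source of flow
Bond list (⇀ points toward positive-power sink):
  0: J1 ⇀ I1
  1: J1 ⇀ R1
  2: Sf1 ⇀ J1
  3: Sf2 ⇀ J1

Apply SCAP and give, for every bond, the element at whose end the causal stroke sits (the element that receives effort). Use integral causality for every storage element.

#2 stroke→Sf1  (source Sf1 imposes f)
#3 stroke→Sf2  (Sf2 (Sf) sets flow on bond)
#0 stroke→I1  (I1 integral (f out))
#1 stroke→J1  (only one effort-in slot at J1)

β0 stroke→I1
β1 stroke→J1
β2 stroke→Sf1
β3 stroke→Sf2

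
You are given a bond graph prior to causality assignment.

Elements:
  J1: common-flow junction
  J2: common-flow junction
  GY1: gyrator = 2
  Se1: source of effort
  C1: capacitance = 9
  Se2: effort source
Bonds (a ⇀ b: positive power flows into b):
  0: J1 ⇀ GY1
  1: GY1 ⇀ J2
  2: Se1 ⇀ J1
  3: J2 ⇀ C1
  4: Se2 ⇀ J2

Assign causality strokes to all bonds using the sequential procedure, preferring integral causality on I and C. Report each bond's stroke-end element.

β0 stroke at GY1
β1 stroke at GY1
β2 stroke at J1
β3 stroke at J2
β4 stroke at J2

#2 |J1  (Se1: effort source, stroke at far end)
#4 |J2  (source Se2 imposes e)
#0 |GY1  (J1: last free bond brings flow in)
#1 |GY1  (GY1: gyrator matches bond 0)
#3 |J2  (J2 flow already set via bond 1)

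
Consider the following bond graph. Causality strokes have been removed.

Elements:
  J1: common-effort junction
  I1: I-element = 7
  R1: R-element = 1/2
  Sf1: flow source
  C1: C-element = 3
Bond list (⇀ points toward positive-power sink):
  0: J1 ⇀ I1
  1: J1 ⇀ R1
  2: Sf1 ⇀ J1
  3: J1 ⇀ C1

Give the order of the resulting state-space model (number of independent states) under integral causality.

bond 2 →Sf1  (Sf1 fixes flow; stroke at Sf1)
bond 0 →I1  (I1 outputs flow p/I1)
bond 3 →J1  (prefer integral on C1)
bond 1 →R1  (J1 effort already set via bond 3)

2  (C1, I1 all integral)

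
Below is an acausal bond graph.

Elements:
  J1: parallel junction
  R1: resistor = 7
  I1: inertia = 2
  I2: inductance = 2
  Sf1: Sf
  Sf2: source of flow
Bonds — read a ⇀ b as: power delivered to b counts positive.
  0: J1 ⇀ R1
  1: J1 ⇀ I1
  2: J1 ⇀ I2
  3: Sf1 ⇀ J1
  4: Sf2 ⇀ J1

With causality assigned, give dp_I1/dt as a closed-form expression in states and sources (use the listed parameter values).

bond 3 |Sf1  (source Sf1 imposes f)
bond 4 |Sf2  (Sf2 (Sf) sets flow on bond)
bond 1 |I1  (I1 integral (f out))
bond 2 |I2  (I2 integral (f out))
bond 0 |J1  (closing 0-jn rule on J1)

dp_I1/dt = 7*F_Sf1 + 7*F_Sf2 - 7*p_I1/2 - 7*p_I2/2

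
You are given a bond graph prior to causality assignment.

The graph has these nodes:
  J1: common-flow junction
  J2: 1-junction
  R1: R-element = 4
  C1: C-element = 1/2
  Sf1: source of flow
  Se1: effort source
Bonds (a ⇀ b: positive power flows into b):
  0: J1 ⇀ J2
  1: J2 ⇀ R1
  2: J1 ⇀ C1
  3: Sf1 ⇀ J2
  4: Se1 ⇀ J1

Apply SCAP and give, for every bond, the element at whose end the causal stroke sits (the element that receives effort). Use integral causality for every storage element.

#3 →Sf1  (source Sf1 imposes f)
#4 →J1  (Se1: effort source, stroke at far end)
#0 →J2  (1-jn J2 has f-setter on 3)
#1 →J2  (common-f at J2 fixed by 3)
#2 →J1  (J1 flow already set via bond 0)

bond 0 stroke→J2
bond 1 stroke→J2
bond 2 stroke→J1
bond 3 stroke→Sf1
bond 4 stroke→J1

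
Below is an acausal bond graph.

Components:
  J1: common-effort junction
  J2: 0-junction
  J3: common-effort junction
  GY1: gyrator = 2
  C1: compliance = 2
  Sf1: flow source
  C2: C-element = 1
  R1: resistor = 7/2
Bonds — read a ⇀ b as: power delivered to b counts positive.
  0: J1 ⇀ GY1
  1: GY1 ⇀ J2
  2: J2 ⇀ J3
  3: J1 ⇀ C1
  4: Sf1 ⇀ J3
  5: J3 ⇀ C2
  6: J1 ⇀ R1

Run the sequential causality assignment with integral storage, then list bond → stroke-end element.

β4 |Sf1  (Sf1 fixes flow; stroke at Sf1)
β3 |J1  (C1 integral (e out))
β0 |GY1  (J1 effort already set via bond 3)
β6 |R1  (common-e at J1 fixed by 3)
β1 |GY1  (GY GY1: same side as bond 0)
β2 |J2  (J2 needs exactly one e-in)
β5 |J3  (J3: last free bond brings effort in)

b0 →GY1
b1 →GY1
b2 →J2
b3 →J1
b4 →Sf1
b5 →J3
b6 →R1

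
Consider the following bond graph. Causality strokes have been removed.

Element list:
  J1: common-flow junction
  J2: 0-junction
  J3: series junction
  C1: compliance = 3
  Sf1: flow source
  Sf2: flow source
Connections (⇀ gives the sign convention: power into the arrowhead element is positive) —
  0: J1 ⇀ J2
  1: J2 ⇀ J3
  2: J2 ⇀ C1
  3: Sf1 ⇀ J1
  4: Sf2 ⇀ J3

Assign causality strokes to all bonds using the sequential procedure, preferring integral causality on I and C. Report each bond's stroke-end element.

#0 stroke at J1
#1 stroke at J3
#2 stroke at J2
#3 stroke at Sf1
#4 stroke at Sf2

bond 3 |Sf1  (Sf1 fixes flow; stroke at Sf1)
bond 4 |Sf2  (Sf2 (Sf) sets flow on bond)
bond 0 |J1  (common-f at J1 fixed by 3)
bond 1 |J3  (1-jn J3 has f-setter on 4)
bond 2 |J2  (closing 0-jn rule on J2)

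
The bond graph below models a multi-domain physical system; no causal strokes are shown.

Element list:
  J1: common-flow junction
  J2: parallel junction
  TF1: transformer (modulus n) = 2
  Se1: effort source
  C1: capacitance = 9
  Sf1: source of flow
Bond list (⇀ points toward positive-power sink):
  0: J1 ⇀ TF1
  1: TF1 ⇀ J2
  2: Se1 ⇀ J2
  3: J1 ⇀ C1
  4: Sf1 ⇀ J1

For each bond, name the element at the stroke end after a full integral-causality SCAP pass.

bond 2 stroke at J2  (source Se1 imposes e)
bond 4 stroke at Sf1  (Sf1 (Sf) sets flow on bond)
bond 0 stroke at J1  (J1 flow already set via bond 4)
bond 3 stroke at J1  (J1: bond 4 brought flow, rest push out)
bond 1 stroke at TF1  (common-e at J2 fixed by 2)

β0 stroke→J1
β1 stroke→TF1
β2 stroke→J2
β3 stroke→J1
β4 stroke→Sf1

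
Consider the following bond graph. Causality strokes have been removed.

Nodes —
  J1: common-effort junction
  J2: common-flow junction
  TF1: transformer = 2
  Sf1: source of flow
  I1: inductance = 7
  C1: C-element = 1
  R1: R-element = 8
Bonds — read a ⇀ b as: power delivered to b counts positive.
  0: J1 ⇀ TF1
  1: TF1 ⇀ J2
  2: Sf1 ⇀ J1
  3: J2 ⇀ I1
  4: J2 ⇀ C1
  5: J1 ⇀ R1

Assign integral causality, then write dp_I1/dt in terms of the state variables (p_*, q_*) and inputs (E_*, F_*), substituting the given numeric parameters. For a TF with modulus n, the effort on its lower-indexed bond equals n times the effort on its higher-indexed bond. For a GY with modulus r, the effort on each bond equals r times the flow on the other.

b2 stroke at Sf1  (Sf1 (Sf) sets flow on bond)
b3 stroke at I1  (I1 integral (f out))
b1 stroke at J2  (J2: bond 3 brought flow, rest push out)
b4 stroke at J2  (1-jn J2 has f-setter on 3)
b0 stroke at TF1  (TF1 one-in-one-out from 1)
b5 stroke at J1  (J1 needs exactly one e-in)

dp_I1/dt = 4*F_Sf1 - 2*p_I1/7 - q_C1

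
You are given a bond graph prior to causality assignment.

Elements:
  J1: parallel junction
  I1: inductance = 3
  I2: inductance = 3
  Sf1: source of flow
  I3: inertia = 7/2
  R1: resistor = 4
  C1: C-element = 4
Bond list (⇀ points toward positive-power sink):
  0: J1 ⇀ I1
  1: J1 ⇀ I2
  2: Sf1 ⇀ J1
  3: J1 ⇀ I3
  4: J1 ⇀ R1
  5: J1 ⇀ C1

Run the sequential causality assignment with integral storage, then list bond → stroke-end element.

#0 →I1
#1 →I2
#2 →Sf1
#3 →I3
#4 →R1
#5 →J1

b2 stroke→Sf1  (Sf1 fixes flow; stroke at Sf1)
b0 stroke→I1  (prefer integral on I1)
b1 stroke→I2  (I2: I, integral causality)
b3 stroke→I3  (prefer integral on I3)
b5 stroke→J1  (C1: C, integral causality)
b4 stroke→R1  (J1 effort already set via bond 5)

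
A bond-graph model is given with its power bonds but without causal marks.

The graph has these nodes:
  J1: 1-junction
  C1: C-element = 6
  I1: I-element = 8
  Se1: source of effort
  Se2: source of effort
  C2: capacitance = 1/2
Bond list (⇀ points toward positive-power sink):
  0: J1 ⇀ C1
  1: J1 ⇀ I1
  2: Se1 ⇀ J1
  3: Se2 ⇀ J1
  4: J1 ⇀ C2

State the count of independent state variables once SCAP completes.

3  (C1, C2, I1 all integral)

bond 2 →J1  (Se1: effort source, stroke at far end)
bond 3 →J1  (Se2 (Se) sets effort on bond)
bond 0 →J1  (C1 outputs effort q/C1)
bond 1 →I1  (prefer integral on I1)
bond 4 →J1  (J1: bond 1 brought flow, rest push out)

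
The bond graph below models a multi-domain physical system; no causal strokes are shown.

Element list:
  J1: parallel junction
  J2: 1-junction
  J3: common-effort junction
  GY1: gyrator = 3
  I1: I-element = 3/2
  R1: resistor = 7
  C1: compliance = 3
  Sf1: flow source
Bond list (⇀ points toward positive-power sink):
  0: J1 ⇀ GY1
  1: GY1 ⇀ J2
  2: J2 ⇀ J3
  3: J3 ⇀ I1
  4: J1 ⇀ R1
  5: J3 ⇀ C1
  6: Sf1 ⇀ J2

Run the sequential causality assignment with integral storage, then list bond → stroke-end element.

β6 stroke at Sf1  (source Sf1 imposes f)
β1 stroke at J2  (J2 flow already set via bond 6)
β2 stroke at J2  (1-jn J2 has f-setter on 6)
β0 stroke at J1  (GY GY1: same side as bond 1)
β4 stroke at R1  (J1 effort already set via bond 0)
β3 stroke at I1  (I1 integral (f out))
β5 stroke at J3  (J3: last free bond brings effort in)

bond 0 stroke→J1
bond 1 stroke→J2
bond 2 stroke→J2
bond 3 stroke→I1
bond 4 stroke→R1
bond 5 stroke→J3
bond 6 stroke→Sf1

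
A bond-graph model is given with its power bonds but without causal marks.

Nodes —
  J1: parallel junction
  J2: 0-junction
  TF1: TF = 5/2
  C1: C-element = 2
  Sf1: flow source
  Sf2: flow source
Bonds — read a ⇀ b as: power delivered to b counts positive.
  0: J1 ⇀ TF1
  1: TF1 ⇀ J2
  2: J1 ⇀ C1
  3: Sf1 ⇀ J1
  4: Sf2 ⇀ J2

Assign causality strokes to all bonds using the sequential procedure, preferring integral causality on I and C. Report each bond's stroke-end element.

bond 0 stroke at TF1
bond 1 stroke at J2
bond 2 stroke at J1
bond 3 stroke at Sf1
bond 4 stroke at Sf2

β3 stroke→Sf1  (Sf1: flow source, stroke at near end)
β4 stroke→Sf2  (Sf2 fixes flow; stroke at Sf2)
β1 stroke→J2  (only one effort-in slot at J2)
β0 stroke→TF1  (TF1 one-in-one-out from 1)
β2 stroke→J1  (J1: last free bond brings effort in)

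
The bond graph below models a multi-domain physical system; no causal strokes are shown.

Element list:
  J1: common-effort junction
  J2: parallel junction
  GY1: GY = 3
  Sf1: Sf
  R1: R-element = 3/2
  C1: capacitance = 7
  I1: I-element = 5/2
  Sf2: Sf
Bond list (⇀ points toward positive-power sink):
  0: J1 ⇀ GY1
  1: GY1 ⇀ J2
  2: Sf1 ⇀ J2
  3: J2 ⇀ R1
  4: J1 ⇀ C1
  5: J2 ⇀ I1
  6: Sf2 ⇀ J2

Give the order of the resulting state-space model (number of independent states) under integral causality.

2  (C1, I1 all integral)

bond 2 →Sf1  (source Sf1 imposes f)
bond 6 →Sf2  (source Sf2 imposes f)
bond 4 →J1  (C1: C, integral causality)
bond 0 →GY1  (J1 effort already set via bond 4)
bond 1 →GY1  (through GY1, causality inverts; strokes same side of GY1)
bond 5 →I1  (prefer integral on I1)
bond 3 →J2  (J2: last free bond brings effort in)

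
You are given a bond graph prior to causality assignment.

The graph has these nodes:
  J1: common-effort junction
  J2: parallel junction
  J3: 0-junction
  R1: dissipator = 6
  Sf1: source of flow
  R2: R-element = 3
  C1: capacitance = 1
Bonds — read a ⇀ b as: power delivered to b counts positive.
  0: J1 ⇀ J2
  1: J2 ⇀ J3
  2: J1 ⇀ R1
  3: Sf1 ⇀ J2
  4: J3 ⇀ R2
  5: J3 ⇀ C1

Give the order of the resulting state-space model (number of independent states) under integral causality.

bond 3 stroke at Sf1  (Sf1: flow source, stroke at near end)
bond 5 stroke at J3  (C1 integral (e out))
bond 1 stroke at J2  (J3 effort already set via bond 5)
bond 4 stroke at R2  (J3 effort already set via bond 5)
bond 0 stroke at J1  (0-jn J2 has e-setter on 1)
bond 2 stroke at R1  (J1 effort already set via bond 0)

1  (C1 all integral)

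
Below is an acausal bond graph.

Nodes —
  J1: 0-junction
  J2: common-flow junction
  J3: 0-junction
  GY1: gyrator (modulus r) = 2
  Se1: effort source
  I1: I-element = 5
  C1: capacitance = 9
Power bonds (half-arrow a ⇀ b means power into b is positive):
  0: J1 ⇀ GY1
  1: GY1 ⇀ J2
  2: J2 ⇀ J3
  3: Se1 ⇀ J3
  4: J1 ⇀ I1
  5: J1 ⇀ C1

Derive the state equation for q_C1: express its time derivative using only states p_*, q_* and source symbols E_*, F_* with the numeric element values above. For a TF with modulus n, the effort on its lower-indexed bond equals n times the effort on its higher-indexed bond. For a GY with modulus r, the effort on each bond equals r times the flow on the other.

bond 3 stroke at J3  (Se1: effort source, stroke at far end)
bond 2 stroke at J2  (0-jn J3 has e-setter on 3)
bond 1 stroke at GY1  (closing 1-jn rule on J2)
bond 0 stroke at GY1  (GY1 both-in/both-out from 1)
bond 4 stroke at I1  (I1 outputs flow p/I1)
bond 5 stroke at J1  (only one effort-in slot at J1)

dq_C1/dt = -E_Se1/2 - p_I1/5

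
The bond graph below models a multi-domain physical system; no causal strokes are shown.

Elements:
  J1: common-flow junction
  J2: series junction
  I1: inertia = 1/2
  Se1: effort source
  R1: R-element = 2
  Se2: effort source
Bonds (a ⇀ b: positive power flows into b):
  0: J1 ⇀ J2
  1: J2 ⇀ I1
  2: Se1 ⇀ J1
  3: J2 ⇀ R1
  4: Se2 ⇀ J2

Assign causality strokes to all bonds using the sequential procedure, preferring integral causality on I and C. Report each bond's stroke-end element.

β2 stroke at J1  (Se1 fixes effort; stroke away)
β4 stroke at J2  (Se2 (Se) sets effort on bond)
β0 stroke at J2  (J1: last free bond brings flow in)
β1 stroke at I1  (I1 outputs flow p/I1)
β3 stroke at J2  (common-f at J2 fixed by 1)

β0 →J2
β1 →I1
β2 →J1
β3 →J2
β4 →J2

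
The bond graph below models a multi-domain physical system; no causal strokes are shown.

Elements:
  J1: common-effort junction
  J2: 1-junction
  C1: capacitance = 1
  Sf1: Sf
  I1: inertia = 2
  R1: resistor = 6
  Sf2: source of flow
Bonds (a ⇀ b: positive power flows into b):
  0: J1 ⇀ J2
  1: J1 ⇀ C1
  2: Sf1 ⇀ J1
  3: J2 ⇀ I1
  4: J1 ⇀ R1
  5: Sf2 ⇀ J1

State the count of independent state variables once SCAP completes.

bond 2 stroke→Sf1  (Sf1 (Sf) sets flow on bond)
bond 5 stroke→Sf2  (Sf2 (Sf) sets flow on bond)
bond 1 stroke→J1  (C1 outputs effort q/C1)
bond 0 stroke→J2  (J1 effort already set via bond 1)
bond 4 stroke→R1  (J1 effort already set via bond 1)
bond 3 stroke→I1  (only one flow-in slot at J2)

2  (C1, I1 all integral)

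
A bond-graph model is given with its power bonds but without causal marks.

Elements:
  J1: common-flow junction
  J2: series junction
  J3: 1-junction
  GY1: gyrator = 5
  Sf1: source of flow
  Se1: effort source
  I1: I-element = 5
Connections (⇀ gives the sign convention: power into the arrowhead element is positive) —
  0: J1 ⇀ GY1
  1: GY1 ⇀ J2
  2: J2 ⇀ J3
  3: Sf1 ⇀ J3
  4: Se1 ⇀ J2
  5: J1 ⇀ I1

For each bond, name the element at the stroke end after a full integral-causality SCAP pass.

β3 stroke at Sf1  (Sf1: flow source, stroke at near end)
β4 stroke at J2  (Se1: effort source, stroke at far end)
β2 stroke at J3  (common-f at J3 fixed by 3)
β1 stroke at J2  (J2: bond 2 brought flow, rest push out)
β0 stroke at J1  (GY1: gyrator matches bond 1)
β5 stroke at I1  (only one flow-in slot at J1)

β0 stroke at J1
β1 stroke at J2
β2 stroke at J3
β3 stroke at Sf1
β4 stroke at J2
β5 stroke at I1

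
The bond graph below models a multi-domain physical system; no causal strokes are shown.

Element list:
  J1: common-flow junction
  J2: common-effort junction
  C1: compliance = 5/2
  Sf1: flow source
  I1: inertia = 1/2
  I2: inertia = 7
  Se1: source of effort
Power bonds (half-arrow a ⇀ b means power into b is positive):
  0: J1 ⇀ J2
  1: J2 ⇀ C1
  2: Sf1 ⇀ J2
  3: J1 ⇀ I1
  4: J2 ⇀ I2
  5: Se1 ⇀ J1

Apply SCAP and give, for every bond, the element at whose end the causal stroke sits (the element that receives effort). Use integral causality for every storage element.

#2 stroke→Sf1  (Sf1 fixes flow; stroke at Sf1)
#5 stroke→J1  (Se1: effort source, stroke at far end)
#1 stroke→J2  (C1: C, integral causality)
#0 stroke→J1  (J2 effort already set via bond 1)
#4 stroke→I2  (common-e at J2 fixed by 1)
#3 stroke→I1  (only one flow-in slot at J1)

β0 →J1
β1 →J2
β2 →Sf1
β3 →I1
β4 →I2
β5 →J1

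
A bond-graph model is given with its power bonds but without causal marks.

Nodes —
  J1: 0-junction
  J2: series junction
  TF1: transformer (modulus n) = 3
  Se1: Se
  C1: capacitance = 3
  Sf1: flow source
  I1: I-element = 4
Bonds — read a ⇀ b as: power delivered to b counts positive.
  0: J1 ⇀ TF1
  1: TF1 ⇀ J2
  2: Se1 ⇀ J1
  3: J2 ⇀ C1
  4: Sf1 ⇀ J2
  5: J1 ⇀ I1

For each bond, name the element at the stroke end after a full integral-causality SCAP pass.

#0 stroke→TF1
#1 stroke→J2
#2 stroke→J1
#3 stroke→J2
#4 stroke→Sf1
#5 stroke→I1

β2 stroke at J1  (Se1 fixes effort; stroke away)
β4 stroke at Sf1  (Sf1 fixes flow; stroke at Sf1)
β0 stroke at TF1  (J1: bond 2 brought effort, rest push out)
β5 stroke at I1  (common-e at J1 fixed by 2)
β1 stroke at J2  (J2 flow already set via bond 4)
β3 stroke at J2  (1-jn J2 has f-setter on 4)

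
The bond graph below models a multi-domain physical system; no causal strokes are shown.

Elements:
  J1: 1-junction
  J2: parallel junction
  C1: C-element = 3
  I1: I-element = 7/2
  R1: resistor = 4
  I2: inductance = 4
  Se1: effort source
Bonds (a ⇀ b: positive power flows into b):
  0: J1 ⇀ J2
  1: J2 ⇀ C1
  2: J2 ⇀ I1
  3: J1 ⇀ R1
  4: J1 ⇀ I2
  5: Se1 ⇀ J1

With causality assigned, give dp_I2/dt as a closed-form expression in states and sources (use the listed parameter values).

#5 →J1  (Se1 (Se) sets effort on bond)
#1 →J2  (C1 integral (e out))
#0 →J1  (J2: bond 1 brought effort, rest push out)
#2 →I1  (J2 effort already set via bond 1)
#4 →I2  (I2 outputs flow p/I2)
#3 →J1  (J1: bond 4 brought flow, rest push out)

dp_I2/dt = E_Se1 - p_I2 - q_C1/3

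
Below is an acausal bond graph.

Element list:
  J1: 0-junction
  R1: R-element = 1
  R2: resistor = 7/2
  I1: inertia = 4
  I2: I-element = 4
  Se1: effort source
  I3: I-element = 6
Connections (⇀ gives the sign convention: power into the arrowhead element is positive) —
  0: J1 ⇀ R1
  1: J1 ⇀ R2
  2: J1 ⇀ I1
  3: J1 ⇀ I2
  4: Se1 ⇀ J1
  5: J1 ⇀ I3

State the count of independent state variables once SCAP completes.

3  (I1, I2, I3 all integral)

b4 stroke→J1  (Se1: effort source, stroke at far end)
b0 stroke→R1  (J1 effort already set via bond 4)
b1 stroke→R2  (common-e at J1 fixed by 4)
b2 stroke→I1  (J1 effort already set via bond 4)
b3 stroke→I2  (0-jn J1 has e-setter on 4)
b5 stroke→I3  (J1: bond 4 brought effort, rest push out)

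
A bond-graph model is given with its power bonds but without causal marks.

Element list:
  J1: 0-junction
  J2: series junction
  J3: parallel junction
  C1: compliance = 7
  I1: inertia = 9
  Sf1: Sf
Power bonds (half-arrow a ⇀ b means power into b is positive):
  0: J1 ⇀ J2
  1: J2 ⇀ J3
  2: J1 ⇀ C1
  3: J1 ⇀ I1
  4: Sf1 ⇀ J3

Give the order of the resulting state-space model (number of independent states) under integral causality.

#4 stroke→Sf1  (source Sf1 imposes f)
#1 stroke→J3  (closing 0-jn rule on J3)
#0 stroke→J2  (J2: bond 1 brought flow, rest push out)
#2 stroke→J1  (C1 outputs effort q/C1)
#3 stroke→I1  (J1: bond 2 brought effort, rest push out)

2  (C1, I1 all integral)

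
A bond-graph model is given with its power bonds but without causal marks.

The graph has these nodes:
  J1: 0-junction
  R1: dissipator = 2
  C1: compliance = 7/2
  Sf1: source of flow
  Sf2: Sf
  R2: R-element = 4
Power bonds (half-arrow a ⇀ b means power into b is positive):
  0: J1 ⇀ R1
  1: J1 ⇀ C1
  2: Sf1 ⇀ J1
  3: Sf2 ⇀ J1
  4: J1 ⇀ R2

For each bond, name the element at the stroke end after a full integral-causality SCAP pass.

β2 stroke→Sf1  (source Sf1 imposes f)
β3 stroke→Sf2  (source Sf2 imposes f)
β1 stroke→J1  (C1 outputs effort q/C1)
β0 stroke→R1  (0-jn J1 has e-setter on 1)
β4 stroke→R2  (common-e at J1 fixed by 1)

β0 stroke at R1
β1 stroke at J1
β2 stroke at Sf1
β3 stroke at Sf2
β4 stroke at R2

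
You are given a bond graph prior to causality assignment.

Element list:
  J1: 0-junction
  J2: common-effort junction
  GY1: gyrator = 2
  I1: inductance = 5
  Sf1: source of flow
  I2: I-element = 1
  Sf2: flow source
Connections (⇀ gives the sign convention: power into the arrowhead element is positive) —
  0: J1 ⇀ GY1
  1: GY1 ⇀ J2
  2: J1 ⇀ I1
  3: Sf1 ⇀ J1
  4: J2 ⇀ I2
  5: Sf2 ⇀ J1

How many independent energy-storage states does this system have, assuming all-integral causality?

b3 |Sf1  (Sf1 (Sf) sets flow on bond)
b5 |Sf2  (Sf2 (Sf) sets flow on bond)
b2 |I1  (I1 integral (f out))
b0 |J1  (only one effort-in slot at J1)
b1 |J2  (GY GY1: same side as bond 0)
b4 |I2  (J2 effort already set via bond 1)

2  (I1, I2 all integral)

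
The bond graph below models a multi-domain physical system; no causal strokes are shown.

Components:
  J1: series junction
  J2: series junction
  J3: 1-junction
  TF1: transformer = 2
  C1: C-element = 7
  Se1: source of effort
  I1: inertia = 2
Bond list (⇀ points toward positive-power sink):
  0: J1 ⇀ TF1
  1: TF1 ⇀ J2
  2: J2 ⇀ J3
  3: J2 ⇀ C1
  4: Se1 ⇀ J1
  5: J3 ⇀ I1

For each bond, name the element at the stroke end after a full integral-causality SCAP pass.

#4 stroke at J1  (Se1 fixes effort; stroke away)
#0 stroke at TF1  (J1: last free bond brings flow in)
#1 stroke at J2  (through TF1, causality passes straight; one stroke at TF1)
#3 stroke at J2  (C1 outputs effort q/C1)
#2 stroke at J3  (J2 needs exactly one f-in)
#5 stroke at I1  (only one flow-in slot at J3)

bond 0 stroke→TF1
bond 1 stroke→J2
bond 2 stroke→J3
bond 3 stroke→J2
bond 4 stroke→J1
bond 5 stroke→I1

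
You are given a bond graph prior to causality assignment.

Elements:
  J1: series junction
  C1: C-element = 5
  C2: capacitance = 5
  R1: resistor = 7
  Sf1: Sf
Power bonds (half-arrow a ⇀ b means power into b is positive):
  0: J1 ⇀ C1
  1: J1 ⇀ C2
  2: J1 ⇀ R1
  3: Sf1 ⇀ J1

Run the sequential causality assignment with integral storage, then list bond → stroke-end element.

#3 →Sf1  (Sf1: flow source, stroke at near end)
#0 →J1  (J1: bond 3 brought flow, rest push out)
#1 →J1  (J1 flow already set via bond 3)
#2 →J1  (J1 flow already set via bond 3)

bond 0 →J1
bond 1 →J1
bond 2 →J1
bond 3 →Sf1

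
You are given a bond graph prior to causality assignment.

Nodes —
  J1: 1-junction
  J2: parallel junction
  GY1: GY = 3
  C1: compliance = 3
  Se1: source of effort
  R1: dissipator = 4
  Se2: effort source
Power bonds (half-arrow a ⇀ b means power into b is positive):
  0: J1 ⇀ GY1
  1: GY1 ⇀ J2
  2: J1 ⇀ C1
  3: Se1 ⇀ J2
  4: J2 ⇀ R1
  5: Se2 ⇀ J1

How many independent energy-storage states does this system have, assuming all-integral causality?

1  (C1 all integral)

β3 stroke at J2  (Se1: effort source, stroke at far end)
β5 stroke at J1  (Se2: effort source, stroke at far end)
β1 stroke at GY1  (0-jn J2 has e-setter on 3)
β4 stroke at R1  (0-jn J2 has e-setter on 3)
β0 stroke at GY1  (through GY1, causality inverts; strokes same side of GY1)
β2 stroke at J1  (1-jn J1 has f-setter on 0)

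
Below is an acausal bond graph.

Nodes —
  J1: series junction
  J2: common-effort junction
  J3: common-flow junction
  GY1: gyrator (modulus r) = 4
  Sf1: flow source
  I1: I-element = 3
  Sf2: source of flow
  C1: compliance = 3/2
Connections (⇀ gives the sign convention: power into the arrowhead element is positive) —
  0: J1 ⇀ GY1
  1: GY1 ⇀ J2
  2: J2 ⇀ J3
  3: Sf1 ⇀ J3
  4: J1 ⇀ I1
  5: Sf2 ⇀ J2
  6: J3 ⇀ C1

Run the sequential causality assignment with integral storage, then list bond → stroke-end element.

b0 stroke→J1
b1 stroke→J2
b2 stroke→J3
b3 stroke→Sf1
b4 stroke→I1
b5 stroke→Sf2
b6 stroke→J3

b3 stroke at Sf1  (source Sf1 imposes f)
b5 stroke at Sf2  (Sf2: flow source, stroke at near end)
b2 stroke at J3  (common-f at J3 fixed by 3)
b6 stroke at J3  (J3 flow already set via bond 3)
b1 stroke at J2  (only one effort-in slot at J2)
b0 stroke at J1  (through GY1, causality inverts; strokes same side of GY1)
b4 stroke at I1  (J1 needs exactly one f-in)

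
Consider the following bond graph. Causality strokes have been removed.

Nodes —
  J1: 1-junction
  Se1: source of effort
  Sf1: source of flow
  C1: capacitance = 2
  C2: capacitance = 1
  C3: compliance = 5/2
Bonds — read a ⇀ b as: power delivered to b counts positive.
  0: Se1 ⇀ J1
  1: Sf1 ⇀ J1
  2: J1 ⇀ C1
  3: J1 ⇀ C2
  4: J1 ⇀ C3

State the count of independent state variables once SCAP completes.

b0 →J1  (source Se1 imposes e)
b1 →Sf1  (source Sf1 imposes f)
b2 →J1  (common-f at J1 fixed by 1)
b3 →J1  (J1 flow already set via bond 1)
b4 →J1  (J1 flow already set via bond 1)

3  (C1, C2, C3 all integral)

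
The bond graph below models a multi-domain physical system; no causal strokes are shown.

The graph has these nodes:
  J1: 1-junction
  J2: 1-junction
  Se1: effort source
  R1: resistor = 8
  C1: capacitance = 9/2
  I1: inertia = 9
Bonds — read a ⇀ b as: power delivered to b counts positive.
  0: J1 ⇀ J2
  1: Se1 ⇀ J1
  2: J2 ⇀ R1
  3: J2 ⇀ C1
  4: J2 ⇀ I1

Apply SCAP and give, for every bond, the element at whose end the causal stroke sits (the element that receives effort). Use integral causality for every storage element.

b1 |J1  (Se1 (Se) sets effort on bond)
b0 |J2  (J1 needs exactly one f-in)
b3 |J2  (prefer integral on C1)
b4 |I1  (prefer integral on I1)
b2 |J2  (1-jn J2 has f-setter on 4)

#0 |J2
#1 |J1
#2 |J2
#3 |J2
#4 |I1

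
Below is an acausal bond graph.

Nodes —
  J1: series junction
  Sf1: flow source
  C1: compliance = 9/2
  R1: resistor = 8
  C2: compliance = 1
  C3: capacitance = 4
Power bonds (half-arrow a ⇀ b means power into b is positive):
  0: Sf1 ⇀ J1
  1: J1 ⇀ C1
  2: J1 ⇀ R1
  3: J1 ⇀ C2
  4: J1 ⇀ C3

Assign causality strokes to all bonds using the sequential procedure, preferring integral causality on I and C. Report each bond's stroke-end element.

#0 stroke at Sf1
#1 stroke at J1
#2 stroke at J1
#3 stroke at J1
#4 stroke at J1

β0 stroke at Sf1  (Sf1: flow source, stroke at near end)
β1 stroke at J1  (common-f at J1 fixed by 0)
β2 stroke at J1  (common-f at J1 fixed by 0)
β3 stroke at J1  (J1 flow already set via bond 0)
β4 stroke at J1  (1-jn J1 has f-setter on 0)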